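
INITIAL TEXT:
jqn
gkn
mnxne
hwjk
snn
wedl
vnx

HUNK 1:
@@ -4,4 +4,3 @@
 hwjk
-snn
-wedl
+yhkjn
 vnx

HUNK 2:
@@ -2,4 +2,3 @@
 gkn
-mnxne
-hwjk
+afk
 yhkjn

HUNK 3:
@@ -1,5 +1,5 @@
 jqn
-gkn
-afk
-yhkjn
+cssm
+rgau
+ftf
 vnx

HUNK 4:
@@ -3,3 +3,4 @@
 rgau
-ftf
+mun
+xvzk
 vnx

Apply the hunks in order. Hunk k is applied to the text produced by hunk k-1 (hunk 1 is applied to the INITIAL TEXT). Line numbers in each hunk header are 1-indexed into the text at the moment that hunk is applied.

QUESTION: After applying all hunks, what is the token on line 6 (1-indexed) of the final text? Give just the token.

Answer: vnx

Derivation:
Hunk 1: at line 4 remove [snn,wedl] add [yhkjn] -> 6 lines: jqn gkn mnxne hwjk yhkjn vnx
Hunk 2: at line 2 remove [mnxne,hwjk] add [afk] -> 5 lines: jqn gkn afk yhkjn vnx
Hunk 3: at line 1 remove [gkn,afk,yhkjn] add [cssm,rgau,ftf] -> 5 lines: jqn cssm rgau ftf vnx
Hunk 4: at line 3 remove [ftf] add [mun,xvzk] -> 6 lines: jqn cssm rgau mun xvzk vnx
Final line 6: vnx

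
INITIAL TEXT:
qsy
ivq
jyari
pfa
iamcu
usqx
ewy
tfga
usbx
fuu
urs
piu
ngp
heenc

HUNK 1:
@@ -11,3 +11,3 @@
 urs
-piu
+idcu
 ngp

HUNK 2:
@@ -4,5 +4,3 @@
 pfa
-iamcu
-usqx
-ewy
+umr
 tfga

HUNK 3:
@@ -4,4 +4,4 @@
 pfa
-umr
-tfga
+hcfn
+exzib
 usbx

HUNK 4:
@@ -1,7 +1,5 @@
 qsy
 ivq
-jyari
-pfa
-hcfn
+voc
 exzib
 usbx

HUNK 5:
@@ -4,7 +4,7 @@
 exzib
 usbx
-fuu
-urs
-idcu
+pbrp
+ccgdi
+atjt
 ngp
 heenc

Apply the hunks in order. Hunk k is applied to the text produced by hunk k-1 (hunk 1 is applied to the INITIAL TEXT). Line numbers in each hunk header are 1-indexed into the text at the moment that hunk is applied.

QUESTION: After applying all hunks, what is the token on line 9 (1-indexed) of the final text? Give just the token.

Hunk 1: at line 11 remove [piu] add [idcu] -> 14 lines: qsy ivq jyari pfa iamcu usqx ewy tfga usbx fuu urs idcu ngp heenc
Hunk 2: at line 4 remove [iamcu,usqx,ewy] add [umr] -> 12 lines: qsy ivq jyari pfa umr tfga usbx fuu urs idcu ngp heenc
Hunk 3: at line 4 remove [umr,tfga] add [hcfn,exzib] -> 12 lines: qsy ivq jyari pfa hcfn exzib usbx fuu urs idcu ngp heenc
Hunk 4: at line 1 remove [jyari,pfa,hcfn] add [voc] -> 10 lines: qsy ivq voc exzib usbx fuu urs idcu ngp heenc
Hunk 5: at line 4 remove [fuu,urs,idcu] add [pbrp,ccgdi,atjt] -> 10 lines: qsy ivq voc exzib usbx pbrp ccgdi atjt ngp heenc
Final line 9: ngp

Answer: ngp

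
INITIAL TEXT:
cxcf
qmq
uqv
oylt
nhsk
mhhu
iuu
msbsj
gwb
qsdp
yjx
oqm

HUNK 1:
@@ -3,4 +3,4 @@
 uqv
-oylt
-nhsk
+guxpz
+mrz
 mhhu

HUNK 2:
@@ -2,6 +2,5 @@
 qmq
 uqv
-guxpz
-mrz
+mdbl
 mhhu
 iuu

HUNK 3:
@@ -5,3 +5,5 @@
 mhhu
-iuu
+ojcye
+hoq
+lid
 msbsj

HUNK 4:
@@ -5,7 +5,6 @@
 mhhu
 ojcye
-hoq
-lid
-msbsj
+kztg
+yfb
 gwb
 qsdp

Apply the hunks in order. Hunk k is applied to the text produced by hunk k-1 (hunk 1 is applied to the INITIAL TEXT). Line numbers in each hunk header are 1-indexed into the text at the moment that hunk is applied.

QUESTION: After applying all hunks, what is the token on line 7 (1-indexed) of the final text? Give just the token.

Answer: kztg

Derivation:
Hunk 1: at line 3 remove [oylt,nhsk] add [guxpz,mrz] -> 12 lines: cxcf qmq uqv guxpz mrz mhhu iuu msbsj gwb qsdp yjx oqm
Hunk 2: at line 2 remove [guxpz,mrz] add [mdbl] -> 11 lines: cxcf qmq uqv mdbl mhhu iuu msbsj gwb qsdp yjx oqm
Hunk 3: at line 5 remove [iuu] add [ojcye,hoq,lid] -> 13 lines: cxcf qmq uqv mdbl mhhu ojcye hoq lid msbsj gwb qsdp yjx oqm
Hunk 4: at line 5 remove [hoq,lid,msbsj] add [kztg,yfb] -> 12 lines: cxcf qmq uqv mdbl mhhu ojcye kztg yfb gwb qsdp yjx oqm
Final line 7: kztg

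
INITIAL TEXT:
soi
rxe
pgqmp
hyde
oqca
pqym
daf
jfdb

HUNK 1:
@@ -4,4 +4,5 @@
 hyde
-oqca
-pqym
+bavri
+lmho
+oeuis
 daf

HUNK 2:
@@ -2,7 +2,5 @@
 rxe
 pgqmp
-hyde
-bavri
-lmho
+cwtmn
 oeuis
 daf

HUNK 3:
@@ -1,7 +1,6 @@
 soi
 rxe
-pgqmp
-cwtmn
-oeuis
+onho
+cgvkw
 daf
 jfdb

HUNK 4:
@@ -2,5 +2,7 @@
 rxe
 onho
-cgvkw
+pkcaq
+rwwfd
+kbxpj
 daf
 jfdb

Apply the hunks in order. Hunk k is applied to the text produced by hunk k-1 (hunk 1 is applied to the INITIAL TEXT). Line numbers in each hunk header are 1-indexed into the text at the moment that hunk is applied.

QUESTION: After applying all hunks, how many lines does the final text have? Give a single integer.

Hunk 1: at line 4 remove [oqca,pqym] add [bavri,lmho,oeuis] -> 9 lines: soi rxe pgqmp hyde bavri lmho oeuis daf jfdb
Hunk 2: at line 2 remove [hyde,bavri,lmho] add [cwtmn] -> 7 lines: soi rxe pgqmp cwtmn oeuis daf jfdb
Hunk 3: at line 1 remove [pgqmp,cwtmn,oeuis] add [onho,cgvkw] -> 6 lines: soi rxe onho cgvkw daf jfdb
Hunk 4: at line 2 remove [cgvkw] add [pkcaq,rwwfd,kbxpj] -> 8 lines: soi rxe onho pkcaq rwwfd kbxpj daf jfdb
Final line count: 8

Answer: 8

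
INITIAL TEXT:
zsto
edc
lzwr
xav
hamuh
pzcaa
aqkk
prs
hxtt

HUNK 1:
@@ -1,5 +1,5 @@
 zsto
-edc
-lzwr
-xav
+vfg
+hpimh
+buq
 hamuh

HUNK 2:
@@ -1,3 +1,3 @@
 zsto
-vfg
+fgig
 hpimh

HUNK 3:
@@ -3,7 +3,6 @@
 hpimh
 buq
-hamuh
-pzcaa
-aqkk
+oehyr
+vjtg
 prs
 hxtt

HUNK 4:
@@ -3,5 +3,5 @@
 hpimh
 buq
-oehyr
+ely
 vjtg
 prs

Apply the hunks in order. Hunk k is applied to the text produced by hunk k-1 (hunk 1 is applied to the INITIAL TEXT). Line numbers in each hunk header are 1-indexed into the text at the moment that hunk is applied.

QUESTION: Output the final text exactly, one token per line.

Hunk 1: at line 1 remove [edc,lzwr,xav] add [vfg,hpimh,buq] -> 9 lines: zsto vfg hpimh buq hamuh pzcaa aqkk prs hxtt
Hunk 2: at line 1 remove [vfg] add [fgig] -> 9 lines: zsto fgig hpimh buq hamuh pzcaa aqkk prs hxtt
Hunk 3: at line 3 remove [hamuh,pzcaa,aqkk] add [oehyr,vjtg] -> 8 lines: zsto fgig hpimh buq oehyr vjtg prs hxtt
Hunk 4: at line 3 remove [oehyr] add [ely] -> 8 lines: zsto fgig hpimh buq ely vjtg prs hxtt

Answer: zsto
fgig
hpimh
buq
ely
vjtg
prs
hxtt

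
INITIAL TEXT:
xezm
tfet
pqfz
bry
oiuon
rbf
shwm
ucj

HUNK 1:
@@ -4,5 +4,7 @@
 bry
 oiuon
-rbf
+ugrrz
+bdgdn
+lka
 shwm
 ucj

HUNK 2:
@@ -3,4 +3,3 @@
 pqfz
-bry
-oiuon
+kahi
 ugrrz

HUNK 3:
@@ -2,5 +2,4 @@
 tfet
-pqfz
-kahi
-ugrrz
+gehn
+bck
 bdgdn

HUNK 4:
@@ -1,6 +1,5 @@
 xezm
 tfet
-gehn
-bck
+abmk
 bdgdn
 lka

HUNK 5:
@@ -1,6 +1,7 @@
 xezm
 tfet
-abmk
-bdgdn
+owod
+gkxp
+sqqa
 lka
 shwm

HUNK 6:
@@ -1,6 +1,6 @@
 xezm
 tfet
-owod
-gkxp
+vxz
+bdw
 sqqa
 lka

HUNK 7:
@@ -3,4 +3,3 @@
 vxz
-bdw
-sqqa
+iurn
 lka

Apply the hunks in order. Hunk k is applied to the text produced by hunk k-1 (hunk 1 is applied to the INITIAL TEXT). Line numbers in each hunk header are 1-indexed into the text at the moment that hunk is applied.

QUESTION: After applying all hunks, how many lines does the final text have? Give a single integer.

Answer: 7

Derivation:
Hunk 1: at line 4 remove [rbf] add [ugrrz,bdgdn,lka] -> 10 lines: xezm tfet pqfz bry oiuon ugrrz bdgdn lka shwm ucj
Hunk 2: at line 3 remove [bry,oiuon] add [kahi] -> 9 lines: xezm tfet pqfz kahi ugrrz bdgdn lka shwm ucj
Hunk 3: at line 2 remove [pqfz,kahi,ugrrz] add [gehn,bck] -> 8 lines: xezm tfet gehn bck bdgdn lka shwm ucj
Hunk 4: at line 1 remove [gehn,bck] add [abmk] -> 7 lines: xezm tfet abmk bdgdn lka shwm ucj
Hunk 5: at line 1 remove [abmk,bdgdn] add [owod,gkxp,sqqa] -> 8 lines: xezm tfet owod gkxp sqqa lka shwm ucj
Hunk 6: at line 1 remove [owod,gkxp] add [vxz,bdw] -> 8 lines: xezm tfet vxz bdw sqqa lka shwm ucj
Hunk 7: at line 3 remove [bdw,sqqa] add [iurn] -> 7 lines: xezm tfet vxz iurn lka shwm ucj
Final line count: 7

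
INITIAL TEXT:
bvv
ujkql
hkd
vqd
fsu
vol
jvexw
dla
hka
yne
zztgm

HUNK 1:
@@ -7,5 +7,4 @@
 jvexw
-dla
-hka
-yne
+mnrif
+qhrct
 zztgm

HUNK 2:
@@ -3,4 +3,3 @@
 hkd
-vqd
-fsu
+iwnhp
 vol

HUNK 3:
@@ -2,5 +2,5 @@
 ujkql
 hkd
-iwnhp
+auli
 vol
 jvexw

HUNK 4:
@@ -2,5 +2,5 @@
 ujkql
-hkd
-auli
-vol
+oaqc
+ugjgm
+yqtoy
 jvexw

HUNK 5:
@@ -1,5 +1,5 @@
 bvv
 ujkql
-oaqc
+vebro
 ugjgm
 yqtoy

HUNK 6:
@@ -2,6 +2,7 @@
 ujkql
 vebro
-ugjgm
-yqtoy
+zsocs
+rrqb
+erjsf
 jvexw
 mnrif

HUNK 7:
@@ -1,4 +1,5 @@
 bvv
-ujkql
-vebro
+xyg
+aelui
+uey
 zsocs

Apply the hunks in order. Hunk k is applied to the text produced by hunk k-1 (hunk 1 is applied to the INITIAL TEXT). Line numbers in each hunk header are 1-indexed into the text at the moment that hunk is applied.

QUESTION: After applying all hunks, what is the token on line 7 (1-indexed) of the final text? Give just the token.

Hunk 1: at line 7 remove [dla,hka,yne] add [mnrif,qhrct] -> 10 lines: bvv ujkql hkd vqd fsu vol jvexw mnrif qhrct zztgm
Hunk 2: at line 3 remove [vqd,fsu] add [iwnhp] -> 9 lines: bvv ujkql hkd iwnhp vol jvexw mnrif qhrct zztgm
Hunk 3: at line 2 remove [iwnhp] add [auli] -> 9 lines: bvv ujkql hkd auli vol jvexw mnrif qhrct zztgm
Hunk 4: at line 2 remove [hkd,auli,vol] add [oaqc,ugjgm,yqtoy] -> 9 lines: bvv ujkql oaqc ugjgm yqtoy jvexw mnrif qhrct zztgm
Hunk 5: at line 1 remove [oaqc] add [vebro] -> 9 lines: bvv ujkql vebro ugjgm yqtoy jvexw mnrif qhrct zztgm
Hunk 6: at line 2 remove [ugjgm,yqtoy] add [zsocs,rrqb,erjsf] -> 10 lines: bvv ujkql vebro zsocs rrqb erjsf jvexw mnrif qhrct zztgm
Hunk 7: at line 1 remove [ujkql,vebro] add [xyg,aelui,uey] -> 11 lines: bvv xyg aelui uey zsocs rrqb erjsf jvexw mnrif qhrct zztgm
Final line 7: erjsf

Answer: erjsf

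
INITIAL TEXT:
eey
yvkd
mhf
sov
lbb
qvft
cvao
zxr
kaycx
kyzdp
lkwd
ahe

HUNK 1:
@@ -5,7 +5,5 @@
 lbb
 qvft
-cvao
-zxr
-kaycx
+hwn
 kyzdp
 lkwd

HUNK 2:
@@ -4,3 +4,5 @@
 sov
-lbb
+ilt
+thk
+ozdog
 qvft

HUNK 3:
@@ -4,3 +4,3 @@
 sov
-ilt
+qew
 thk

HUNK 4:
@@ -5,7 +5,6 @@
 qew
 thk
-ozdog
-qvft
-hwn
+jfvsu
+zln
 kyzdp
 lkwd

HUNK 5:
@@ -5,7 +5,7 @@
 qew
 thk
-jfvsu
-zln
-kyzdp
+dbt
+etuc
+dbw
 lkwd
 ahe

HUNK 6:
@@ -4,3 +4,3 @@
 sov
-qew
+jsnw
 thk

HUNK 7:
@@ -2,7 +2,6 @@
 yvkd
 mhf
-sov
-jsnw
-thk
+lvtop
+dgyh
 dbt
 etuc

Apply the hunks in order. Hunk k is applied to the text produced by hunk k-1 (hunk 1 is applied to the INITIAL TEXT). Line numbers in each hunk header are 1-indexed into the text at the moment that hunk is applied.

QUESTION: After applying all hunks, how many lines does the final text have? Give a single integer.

Hunk 1: at line 5 remove [cvao,zxr,kaycx] add [hwn] -> 10 lines: eey yvkd mhf sov lbb qvft hwn kyzdp lkwd ahe
Hunk 2: at line 4 remove [lbb] add [ilt,thk,ozdog] -> 12 lines: eey yvkd mhf sov ilt thk ozdog qvft hwn kyzdp lkwd ahe
Hunk 3: at line 4 remove [ilt] add [qew] -> 12 lines: eey yvkd mhf sov qew thk ozdog qvft hwn kyzdp lkwd ahe
Hunk 4: at line 5 remove [ozdog,qvft,hwn] add [jfvsu,zln] -> 11 lines: eey yvkd mhf sov qew thk jfvsu zln kyzdp lkwd ahe
Hunk 5: at line 5 remove [jfvsu,zln,kyzdp] add [dbt,etuc,dbw] -> 11 lines: eey yvkd mhf sov qew thk dbt etuc dbw lkwd ahe
Hunk 6: at line 4 remove [qew] add [jsnw] -> 11 lines: eey yvkd mhf sov jsnw thk dbt etuc dbw lkwd ahe
Hunk 7: at line 2 remove [sov,jsnw,thk] add [lvtop,dgyh] -> 10 lines: eey yvkd mhf lvtop dgyh dbt etuc dbw lkwd ahe
Final line count: 10

Answer: 10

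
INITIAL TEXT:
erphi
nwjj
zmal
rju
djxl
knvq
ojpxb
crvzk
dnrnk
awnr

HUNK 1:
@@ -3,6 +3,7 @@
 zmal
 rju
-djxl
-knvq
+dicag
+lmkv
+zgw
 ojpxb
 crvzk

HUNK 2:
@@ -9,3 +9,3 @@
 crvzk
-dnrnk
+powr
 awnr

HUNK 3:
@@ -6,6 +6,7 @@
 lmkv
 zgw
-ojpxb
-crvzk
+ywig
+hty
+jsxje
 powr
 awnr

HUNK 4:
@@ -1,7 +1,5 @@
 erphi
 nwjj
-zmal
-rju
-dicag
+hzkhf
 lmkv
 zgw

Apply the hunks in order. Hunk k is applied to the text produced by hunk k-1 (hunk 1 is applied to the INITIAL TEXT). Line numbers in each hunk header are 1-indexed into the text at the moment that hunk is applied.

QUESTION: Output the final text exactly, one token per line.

Hunk 1: at line 3 remove [djxl,knvq] add [dicag,lmkv,zgw] -> 11 lines: erphi nwjj zmal rju dicag lmkv zgw ojpxb crvzk dnrnk awnr
Hunk 2: at line 9 remove [dnrnk] add [powr] -> 11 lines: erphi nwjj zmal rju dicag lmkv zgw ojpxb crvzk powr awnr
Hunk 3: at line 6 remove [ojpxb,crvzk] add [ywig,hty,jsxje] -> 12 lines: erphi nwjj zmal rju dicag lmkv zgw ywig hty jsxje powr awnr
Hunk 4: at line 1 remove [zmal,rju,dicag] add [hzkhf] -> 10 lines: erphi nwjj hzkhf lmkv zgw ywig hty jsxje powr awnr

Answer: erphi
nwjj
hzkhf
lmkv
zgw
ywig
hty
jsxje
powr
awnr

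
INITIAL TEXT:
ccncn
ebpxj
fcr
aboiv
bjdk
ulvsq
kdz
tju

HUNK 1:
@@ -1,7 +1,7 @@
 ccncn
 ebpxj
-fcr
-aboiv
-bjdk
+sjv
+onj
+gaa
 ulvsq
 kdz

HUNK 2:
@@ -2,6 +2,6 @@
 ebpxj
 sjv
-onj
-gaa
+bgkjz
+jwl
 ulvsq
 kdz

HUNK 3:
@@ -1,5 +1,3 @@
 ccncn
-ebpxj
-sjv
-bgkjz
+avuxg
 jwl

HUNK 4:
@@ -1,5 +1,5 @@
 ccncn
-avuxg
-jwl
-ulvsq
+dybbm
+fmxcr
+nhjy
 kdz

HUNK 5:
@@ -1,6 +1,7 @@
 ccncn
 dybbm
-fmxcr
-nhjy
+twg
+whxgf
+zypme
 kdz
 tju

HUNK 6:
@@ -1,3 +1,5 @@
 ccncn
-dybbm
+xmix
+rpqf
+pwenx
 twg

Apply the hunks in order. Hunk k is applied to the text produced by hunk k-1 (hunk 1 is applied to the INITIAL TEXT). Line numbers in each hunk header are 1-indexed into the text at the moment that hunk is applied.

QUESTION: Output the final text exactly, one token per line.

Hunk 1: at line 1 remove [fcr,aboiv,bjdk] add [sjv,onj,gaa] -> 8 lines: ccncn ebpxj sjv onj gaa ulvsq kdz tju
Hunk 2: at line 2 remove [onj,gaa] add [bgkjz,jwl] -> 8 lines: ccncn ebpxj sjv bgkjz jwl ulvsq kdz tju
Hunk 3: at line 1 remove [ebpxj,sjv,bgkjz] add [avuxg] -> 6 lines: ccncn avuxg jwl ulvsq kdz tju
Hunk 4: at line 1 remove [avuxg,jwl,ulvsq] add [dybbm,fmxcr,nhjy] -> 6 lines: ccncn dybbm fmxcr nhjy kdz tju
Hunk 5: at line 1 remove [fmxcr,nhjy] add [twg,whxgf,zypme] -> 7 lines: ccncn dybbm twg whxgf zypme kdz tju
Hunk 6: at line 1 remove [dybbm] add [xmix,rpqf,pwenx] -> 9 lines: ccncn xmix rpqf pwenx twg whxgf zypme kdz tju

Answer: ccncn
xmix
rpqf
pwenx
twg
whxgf
zypme
kdz
tju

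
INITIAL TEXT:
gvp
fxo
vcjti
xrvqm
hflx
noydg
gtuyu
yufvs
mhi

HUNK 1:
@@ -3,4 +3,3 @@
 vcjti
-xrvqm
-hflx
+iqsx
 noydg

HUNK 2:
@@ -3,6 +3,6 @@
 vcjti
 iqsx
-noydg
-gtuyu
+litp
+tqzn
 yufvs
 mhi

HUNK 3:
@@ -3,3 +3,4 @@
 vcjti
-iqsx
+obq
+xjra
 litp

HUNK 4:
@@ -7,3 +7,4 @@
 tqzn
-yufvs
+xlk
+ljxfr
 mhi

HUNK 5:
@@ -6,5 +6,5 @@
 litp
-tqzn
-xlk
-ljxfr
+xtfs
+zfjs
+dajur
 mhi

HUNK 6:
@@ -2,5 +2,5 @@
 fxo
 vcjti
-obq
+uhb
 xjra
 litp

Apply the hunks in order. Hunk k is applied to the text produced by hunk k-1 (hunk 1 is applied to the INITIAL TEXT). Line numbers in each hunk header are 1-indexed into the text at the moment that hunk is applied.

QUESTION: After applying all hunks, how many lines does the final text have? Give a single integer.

Hunk 1: at line 3 remove [xrvqm,hflx] add [iqsx] -> 8 lines: gvp fxo vcjti iqsx noydg gtuyu yufvs mhi
Hunk 2: at line 3 remove [noydg,gtuyu] add [litp,tqzn] -> 8 lines: gvp fxo vcjti iqsx litp tqzn yufvs mhi
Hunk 3: at line 3 remove [iqsx] add [obq,xjra] -> 9 lines: gvp fxo vcjti obq xjra litp tqzn yufvs mhi
Hunk 4: at line 7 remove [yufvs] add [xlk,ljxfr] -> 10 lines: gvp fxo vcjti obq xjra litp tqzn xlk ljxfr mhi
Hunk 5: at line 6 remove [tqzn,xlk,ljxfr] add [xtfs,zfjs,dajur] -> 10 lines: gvp fxo vcjti obq xjra litp xtfs zfjs dajur mhi
Hunk 6: at line 2 remove [obq] add [uhb] -> 10 lines: gvp fxo vcjti uhb xjra litp xtfs zfjs dajur mhi
Final line count: 10

Answer: 10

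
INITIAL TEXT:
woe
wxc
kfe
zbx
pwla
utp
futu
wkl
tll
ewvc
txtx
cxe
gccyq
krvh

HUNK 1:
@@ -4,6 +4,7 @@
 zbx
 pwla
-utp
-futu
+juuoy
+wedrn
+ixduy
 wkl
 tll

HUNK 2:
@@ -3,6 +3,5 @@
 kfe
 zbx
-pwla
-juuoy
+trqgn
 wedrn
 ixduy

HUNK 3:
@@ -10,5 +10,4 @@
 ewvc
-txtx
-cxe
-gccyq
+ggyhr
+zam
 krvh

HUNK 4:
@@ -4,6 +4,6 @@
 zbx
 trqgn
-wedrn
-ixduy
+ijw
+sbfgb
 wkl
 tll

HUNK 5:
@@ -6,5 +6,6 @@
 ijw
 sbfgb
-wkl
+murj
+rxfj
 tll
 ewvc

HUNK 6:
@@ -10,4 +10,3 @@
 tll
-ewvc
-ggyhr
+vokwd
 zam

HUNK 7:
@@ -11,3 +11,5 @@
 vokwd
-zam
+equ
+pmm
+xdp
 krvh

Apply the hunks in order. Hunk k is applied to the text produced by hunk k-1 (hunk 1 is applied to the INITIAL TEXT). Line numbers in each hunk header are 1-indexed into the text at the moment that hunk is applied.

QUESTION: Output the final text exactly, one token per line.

Hunk 1: at line 4 remove [utp,futu] add [juuoy,wedrn,ixduy] -> 15 lines: woe wxc kfe zbx pwla juuoy wedrn ixduy wkl tll ewvc txtx cxe gccyq krvh
Hunk 2: at line 3 remove [pwla,juuoy] add [trqgn] -> 14 lines: woe wxc kfe zbx trqgn wedrn ixduy wkl tll ewvc txtx cxe gccyq krvh
Hunk 3: at line 10 remove [txtx,cxe,gccyq] add [ggyhr,zam] -> 13 lines: woe wxc kfe zbx trqgn wedrn ixduy wkl tll ewvc ggyhr zam krvh
Hunk 4: at line 4 remove [wedrn,ixduy] add [ijw,sbfgb] -> 13 lines: woe wxc kfe zbx trqgn ijw sbfgb wkl tll ewvc ggyhr zam krvh
Hunk 5: at line 6 remove [wkl] add [murj,rxfj] -> 14 lines: woe wxc kfe zbx trqgn ijw sbfgb murj rxfj tll ewvc ggyhr zam krvh
Hunk 6: at line 10 remove [ewvc,ggyhr] add [vokwd] -> 13 lines: woe wxc kfe zbx trqgn ijw sbfgb murj rxfj tll vokwd zam krvh
Hunk 7: at line 11 remove [zam] add [equ,pmm,xdp] -> 15 lines: woe wxc kfe zbx trqgn ijw sbfgb murj rxfj tll vokwd equ pmm xdp krvh

Answer: woe
wxc
kfe
zbx
trqgn
ijw
sbfgb
murj
rxfj
tll
vokwd
equ
pmm
xdp
krvh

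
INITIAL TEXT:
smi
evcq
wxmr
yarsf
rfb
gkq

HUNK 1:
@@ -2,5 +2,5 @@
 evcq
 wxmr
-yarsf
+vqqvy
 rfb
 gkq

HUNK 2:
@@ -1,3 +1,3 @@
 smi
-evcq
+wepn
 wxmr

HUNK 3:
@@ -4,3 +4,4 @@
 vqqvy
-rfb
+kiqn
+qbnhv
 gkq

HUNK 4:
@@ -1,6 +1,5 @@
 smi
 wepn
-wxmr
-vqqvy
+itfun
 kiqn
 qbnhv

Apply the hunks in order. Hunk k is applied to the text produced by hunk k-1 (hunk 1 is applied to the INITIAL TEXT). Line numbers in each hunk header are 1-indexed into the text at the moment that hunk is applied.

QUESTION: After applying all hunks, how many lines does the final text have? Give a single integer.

Answer: 6

Derivation:
Hunk 1: at line 2 remove [yarsf] add [vqqvy] -> 6 lines: smi evcq wxmr vqqvy rfb gkq
Hunk 2: at line 1 remove [evcq] add [wepn] -> 6 lines: smi wepn wxmr vqqvy rfb gkq
Hunk 3: at line 4 remove [rfb] add [kiqn,qbnhv] -> 7 lines: smi wepn wxmr vqqvy kiqn qbnhv gkq
Hunk 4: at line 1 remove [wxmr,vqqvy] add [itfun] -> 6 lines: smi wepn itfun kiqn qbnhv gkq
Final line count: 6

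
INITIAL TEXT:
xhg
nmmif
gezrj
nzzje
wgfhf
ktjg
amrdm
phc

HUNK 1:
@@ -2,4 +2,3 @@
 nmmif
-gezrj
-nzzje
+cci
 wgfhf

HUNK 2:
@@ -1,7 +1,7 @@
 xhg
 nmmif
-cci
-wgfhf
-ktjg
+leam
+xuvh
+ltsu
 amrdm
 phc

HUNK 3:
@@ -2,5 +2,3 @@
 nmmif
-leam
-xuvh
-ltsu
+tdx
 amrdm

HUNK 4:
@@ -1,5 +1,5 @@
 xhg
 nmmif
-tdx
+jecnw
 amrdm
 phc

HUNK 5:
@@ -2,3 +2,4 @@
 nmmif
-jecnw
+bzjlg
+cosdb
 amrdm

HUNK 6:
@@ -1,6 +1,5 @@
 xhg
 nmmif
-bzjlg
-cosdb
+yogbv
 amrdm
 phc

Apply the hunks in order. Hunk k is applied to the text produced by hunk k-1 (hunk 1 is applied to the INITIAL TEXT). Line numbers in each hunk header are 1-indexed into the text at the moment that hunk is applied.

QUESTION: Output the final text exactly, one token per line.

Answer: xhg
nmmif
yogbv
amrdm
phc

Derivation:
Hunk 1: at line 2 remove [gezrj,nzzje] add [cci] -> 7 lines: xhg nmmif cci wgfhf ktjg amrdm phc
Hunk 2: at line 1 remove [cci,wgfhf,ktjg] add [leam,xuvh,ltsu] -> 7 lines: xhg nmmif leam xuvh ltsu amrdm phc
Hunk 3: at line 2 remove [leam,xuvh,ltsu] add [tdx] -> 5 lines: xhg nmmif tdx amrdm phc
Hunk 4: at line 1 remove [tdx] add [jecnw] -> 5 lines: xhg nmmif jecnw amrdm phc
Hunk 5: at line 2 remove [jecnw] add [bzjlg,cosdb] -> 6 lines: xhg nmmif bzjlg cosdb amrdm phc
Hunk 6: at line 1 remove [bzjlg,cosdb] add [yogbv] -> 5 lines: xhg nmmif yogbv amrdm phc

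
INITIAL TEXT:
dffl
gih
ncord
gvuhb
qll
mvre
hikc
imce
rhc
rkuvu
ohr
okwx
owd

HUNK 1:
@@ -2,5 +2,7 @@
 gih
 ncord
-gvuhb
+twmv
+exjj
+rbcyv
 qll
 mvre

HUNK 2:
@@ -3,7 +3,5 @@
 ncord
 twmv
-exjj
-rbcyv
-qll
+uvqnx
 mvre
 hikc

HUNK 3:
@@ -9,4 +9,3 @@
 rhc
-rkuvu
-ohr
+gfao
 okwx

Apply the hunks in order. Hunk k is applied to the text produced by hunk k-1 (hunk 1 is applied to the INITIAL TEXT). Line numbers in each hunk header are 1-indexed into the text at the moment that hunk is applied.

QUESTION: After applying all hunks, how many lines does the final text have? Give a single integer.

Answer: 12

Derivation:
Hunk 1: at line 2 remove [gvuhb] add [twmv,exjj,rbcyv] -> 15 lines: dffl gih ncord twmv exjj rbcyv qll mvre hikc imce rhc rkuvu ohr okwx owd
Hunk 2: at line 3 remove [exjj,rbcyv,qll] add [uvqnx] -> 13 lines: dffl gih ncord twmv uvqnx mvre hikc imce rhc rkuvu ohr okwx owd
Hunk 3: at line 9 remove [rkuvu,ohr] add [gfao] -> 12 lines: dffl gih ncord twmv uvqnx mvre hikc imce rhc gfao okwx owd
Final line count: 12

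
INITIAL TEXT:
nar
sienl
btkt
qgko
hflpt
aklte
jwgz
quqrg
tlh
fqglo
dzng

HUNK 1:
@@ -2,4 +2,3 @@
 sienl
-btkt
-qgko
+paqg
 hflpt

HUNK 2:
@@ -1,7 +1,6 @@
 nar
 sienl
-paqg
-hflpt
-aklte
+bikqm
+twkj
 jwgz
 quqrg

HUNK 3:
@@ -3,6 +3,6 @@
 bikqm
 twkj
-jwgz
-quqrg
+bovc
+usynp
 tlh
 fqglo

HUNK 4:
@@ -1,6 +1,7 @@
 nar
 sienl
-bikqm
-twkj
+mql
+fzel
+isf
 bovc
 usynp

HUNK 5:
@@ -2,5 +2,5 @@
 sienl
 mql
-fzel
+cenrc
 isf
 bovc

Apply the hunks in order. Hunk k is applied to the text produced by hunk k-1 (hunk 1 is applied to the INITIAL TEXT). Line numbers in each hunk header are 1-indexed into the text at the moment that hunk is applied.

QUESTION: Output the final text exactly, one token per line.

Hunk 1: at line 2 remove [btkt,qgko] add [paqg] -> 10 lines: nar sienl paqg hflpt aklte jwgz quqrg tlh fqglo dzng
Hunk 2: at line 1 remove [paqg,hflpt,aklte] add [bikqm,twkj] -> 9 lines: nar sienl bikqm twkj jwgz quqrg tlh fqglo dzng
Hunk 3: at line 3 remove [jwgz,quqrg] add [bovc,usynp] -> 9 lines: nar sienl bikqm twkj bovc usynp tlh fqglo dzng
Hunk 4: at line 1 remove [bikqm,twkj] add [mql,fzel,isf] -> 10 lines: nar sienl mql fzel isf bovc usynp tlh fqglo dzng
Hunk 5: at line 2 remove [fzel] add [cenrc] -> 10 lines: nar sienl mql cenrc isf bovc usynp tlh fqglo dzng

Answer: nar
sienl
mql
cenrc
isf
bovc
usynp
tlh
fqglo
dzng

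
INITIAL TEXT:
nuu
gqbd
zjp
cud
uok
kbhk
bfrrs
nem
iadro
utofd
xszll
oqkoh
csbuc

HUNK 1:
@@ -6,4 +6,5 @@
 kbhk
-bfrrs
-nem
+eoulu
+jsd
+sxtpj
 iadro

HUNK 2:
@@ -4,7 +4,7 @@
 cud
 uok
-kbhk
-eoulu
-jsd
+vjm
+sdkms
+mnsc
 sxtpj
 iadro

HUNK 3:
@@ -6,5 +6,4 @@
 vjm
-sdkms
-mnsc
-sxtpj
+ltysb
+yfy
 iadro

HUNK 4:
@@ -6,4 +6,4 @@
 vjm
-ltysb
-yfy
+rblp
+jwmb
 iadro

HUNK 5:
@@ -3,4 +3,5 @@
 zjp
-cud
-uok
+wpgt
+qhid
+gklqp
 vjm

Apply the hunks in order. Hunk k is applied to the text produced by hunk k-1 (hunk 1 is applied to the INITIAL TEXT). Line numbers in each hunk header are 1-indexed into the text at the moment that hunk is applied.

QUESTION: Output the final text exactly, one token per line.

Answer: nuu
gqbd
zjp
wpgt
qhid
gklqp
vjm
rblp
jwmb
iadro
utofd
xszll
oqkoh
csbuc

Derivation:
Hunk 1: at line 6 remove [bfrrs,nem] add [eoulu,jsd,sxtpj] -> 14 lines: nuu gqbd zjp cud uok kbhk eoulu jsd sxtpj iadro utofd xszll oqkoh csbuc
Hunk 2: at line 4 remove [kbhk,eoulu,jsd] add [vjm,sdkms,mnsc] -> 14 lines: nuu gqbd zjp cud uok vjm sdkms mnsc sxtpj iadro utofd xszll oqkoh csbuc
Hunk 3: at line 6 remove [sdkms,mnsc,sxtpj] add [ltysb,yfy] -> 13 lines: nuu gqbd zjp cud uok vjm ltysb yfy iadro utofd xszll oqkoh csbuc
Hunk 4: at line 6 remove [ltysb,yfy] add [rblp,jwmb] -> 13 lines: nuu gqbd zjp cud uok vjm rblp jwmb iadro utofd xszll oqkoh csbuc
Hunk 5: at line 3 remove [cud,uok] add [wpgt,qhid,gklqp] -> 14 lines: nuu gqbd zjp wpgt qhid gklqp vjm rblp jwmb iadro utofd xszll oqkoh csbuc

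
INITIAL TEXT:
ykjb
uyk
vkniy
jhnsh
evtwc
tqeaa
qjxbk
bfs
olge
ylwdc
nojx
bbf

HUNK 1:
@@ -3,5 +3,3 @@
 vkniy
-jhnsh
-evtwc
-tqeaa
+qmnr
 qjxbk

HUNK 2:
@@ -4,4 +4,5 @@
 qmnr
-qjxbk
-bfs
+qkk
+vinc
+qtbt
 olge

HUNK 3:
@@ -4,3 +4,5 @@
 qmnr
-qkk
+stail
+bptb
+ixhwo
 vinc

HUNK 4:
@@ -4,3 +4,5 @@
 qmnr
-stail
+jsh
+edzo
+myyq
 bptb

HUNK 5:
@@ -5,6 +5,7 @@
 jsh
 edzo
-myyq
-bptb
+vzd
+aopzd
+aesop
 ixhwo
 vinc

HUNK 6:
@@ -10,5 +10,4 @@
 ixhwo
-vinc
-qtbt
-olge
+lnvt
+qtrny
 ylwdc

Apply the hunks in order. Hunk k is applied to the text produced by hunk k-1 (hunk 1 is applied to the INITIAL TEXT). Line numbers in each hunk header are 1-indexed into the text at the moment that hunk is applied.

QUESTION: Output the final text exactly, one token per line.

Answer: ykjb
uyk
vkniy
qmnr
jsh
edzo
vzd
aopzd
aesop
ixhwo
lnvt
qtrny
ylwdc
nojx
bbf

Derivation:
Hunk 1: at line 3 remove [jhnsh,evtwc,tqeaa] add [qmnr] -> 10 lines: ykjb uyk vkniy qmnr qjxbk bfs olge ylwdc nojx bbf
Hunk 2: at line 4 remove [qjxbk,bfs] add [qkk,vinc,qtbt] -> 11 lines: ykjb uyk vkniy qmnr qkk vinc qtbt olge ylwdc nojx bbf
Hunk 3: at line 4 remove [qkk] add [stail,bptb,ixhwo] -> 13 lines: ykjb uyk vkniy qmnr stail bptb ixhwo vinc qtbt olge ylwdc nojx bbf
Hunk 4: at line 4 remove [stail] add [jsh,edzo,myyq] -> 15 lines: ykjb uyk vkniy qmnr jsh edzo myyq bptb ixhwo vinc qtbt olge ylwdc nojx bbf
Hunk 5: at line 5 remove [myyq,bptb] add [vzd,aopzd,aesop] -> 16 lines: ykjb uyk vkniy qmnr jsh edzo vzd aopzd aesop ixhwo vinc qtbt olge ylwdc nojx bbf
Hunk 6: at line 10 remove [vinc,qtbt,olge] add [lnvt,qtrny] -> 15 lines: ykjb uyk vkniy qmnr jsh edzo vzd aopzd aesop ixhwo lnvt qtrny ylwdc nojx bbf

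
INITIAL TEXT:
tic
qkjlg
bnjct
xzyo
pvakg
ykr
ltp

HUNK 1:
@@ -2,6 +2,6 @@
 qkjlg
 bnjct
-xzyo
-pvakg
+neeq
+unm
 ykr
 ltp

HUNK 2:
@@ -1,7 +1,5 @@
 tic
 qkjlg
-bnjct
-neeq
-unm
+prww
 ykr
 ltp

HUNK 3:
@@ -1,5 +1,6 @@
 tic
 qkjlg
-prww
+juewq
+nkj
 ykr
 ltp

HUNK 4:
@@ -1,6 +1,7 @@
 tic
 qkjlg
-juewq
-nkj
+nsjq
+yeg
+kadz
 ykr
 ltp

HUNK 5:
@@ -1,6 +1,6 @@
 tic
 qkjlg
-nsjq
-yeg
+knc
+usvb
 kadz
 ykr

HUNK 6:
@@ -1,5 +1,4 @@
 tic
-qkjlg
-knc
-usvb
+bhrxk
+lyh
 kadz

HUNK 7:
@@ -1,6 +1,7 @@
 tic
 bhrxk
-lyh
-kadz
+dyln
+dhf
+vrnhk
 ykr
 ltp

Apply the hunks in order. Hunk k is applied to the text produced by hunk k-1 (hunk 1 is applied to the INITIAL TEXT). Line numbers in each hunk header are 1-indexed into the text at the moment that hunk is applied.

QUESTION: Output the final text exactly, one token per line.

Hunk 1: at line 2 remove [xzyo,pvakg] add [neeq,unm] -> 7 lines: tic qkjlg bnjct neeq unm ykr ltp
Hunk 2: at line 1 remove [bnjct,neeq,unm] add [prww] -> 5 lines: tic qkjlg prww ykr ltp
Hunk 3: at line 1 remove [prww] add [juewq,nkj] -> 6 lines: tic qkjlg juewq nkj ykr ltp
Hunk 4: at line 1 remove [juewq,nkj] add [nsjq,yeg,kadz] -> 7 lines: tic qkjlg nsjq yeg kadz ykr ltp
Hunk 5: at line 1 remove [nsjq,yeg] add [knc,usvb] -> 7 lines: tic qkjlg knc usvb kadz ykr ltp
Hunk 6: at line 1 remove [qkjlg,knc,usvb] add [bhrxk,lyh] -> 6 lines: tic bhrxk lyh kadz ykr ltp
Hunk 7: at line 1 remove [lyh,kadz] add [dyln,dhf,vrnhk] -> 7 lines: tic bhrxk dyln dhf vrnhk ykr ltp

Answer: tic
bhrxk
dyln
dhf
vrnhk
ykr
ltp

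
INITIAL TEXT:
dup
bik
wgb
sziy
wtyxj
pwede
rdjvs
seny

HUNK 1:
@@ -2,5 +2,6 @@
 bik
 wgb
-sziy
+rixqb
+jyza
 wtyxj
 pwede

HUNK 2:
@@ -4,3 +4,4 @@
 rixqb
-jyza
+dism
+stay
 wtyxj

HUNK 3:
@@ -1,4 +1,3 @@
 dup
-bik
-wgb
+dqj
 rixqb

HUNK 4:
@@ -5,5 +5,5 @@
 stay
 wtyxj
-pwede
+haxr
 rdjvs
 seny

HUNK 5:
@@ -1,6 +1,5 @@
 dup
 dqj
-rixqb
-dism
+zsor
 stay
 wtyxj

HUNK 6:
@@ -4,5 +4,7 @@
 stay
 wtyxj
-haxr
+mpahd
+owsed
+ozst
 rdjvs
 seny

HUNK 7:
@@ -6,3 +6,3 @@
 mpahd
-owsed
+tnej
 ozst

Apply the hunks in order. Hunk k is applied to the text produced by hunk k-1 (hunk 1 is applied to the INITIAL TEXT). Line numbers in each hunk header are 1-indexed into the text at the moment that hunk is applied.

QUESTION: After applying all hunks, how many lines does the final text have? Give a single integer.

Answer: 10

Derivation:
Hunk 1: at line 2 remove [sziy] add [rixqb,jyza] -> 9 lines: dup bik wgb rixqb jyza wtyxj pwede rdjvs seny
Hunk 2: at line 4 remove [jyza] add [dism,stay] -> 10 lines: dup bik wgb rixqb dism stay wtyxj pwede rdjvs seny
Hunk 3: at line 1 remove [bik,wgb] add [dqj] -> 9 lines: dup dqj rixqb dism stay wtyxj pwede rdjvs seny
Hunk 4: at line 5 remove [pwede] add [haxr] -> 9 lines: dup dqj rixqb dism stay wtyxj haxr rdjvs seny
Hunk 5: at line 1 remove [rixqb,dism] add [zsor] -> 8 lines: dup dqj zsor stay wtyxj haxr rdjvs seny
Hunk 6: at line 4 remove [haxr] add [mpahd,owsed,ozst] -> 10 lines: dup dqj zsor stay wtyxj mpahd owsed ozst rdjvs seny
Hunk 7: at line 6 remove [owsed] add [tnej] -> 10 lines: dup dqj zsor stay wtyxj mpahd tnej ozst rdjvs seny
Final line count: 10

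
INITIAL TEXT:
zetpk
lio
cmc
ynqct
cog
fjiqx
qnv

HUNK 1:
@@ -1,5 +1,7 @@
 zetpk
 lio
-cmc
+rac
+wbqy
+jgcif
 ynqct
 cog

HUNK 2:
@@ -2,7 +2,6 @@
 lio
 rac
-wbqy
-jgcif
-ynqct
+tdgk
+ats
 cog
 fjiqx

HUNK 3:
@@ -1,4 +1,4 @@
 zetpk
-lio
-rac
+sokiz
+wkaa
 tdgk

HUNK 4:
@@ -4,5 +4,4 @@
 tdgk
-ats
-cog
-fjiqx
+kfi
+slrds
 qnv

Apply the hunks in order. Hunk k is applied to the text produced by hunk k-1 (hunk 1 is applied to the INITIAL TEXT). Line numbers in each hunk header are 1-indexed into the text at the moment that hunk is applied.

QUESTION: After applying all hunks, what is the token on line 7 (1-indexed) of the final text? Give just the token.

Hunk 1: at line 1 remove [cmc] add [rac,wbqy,jgcif] -> 9 lines: zetpk lio rac wbqy jgcif ynqct cog fjiqx qnv
Hunk 2: at line 2 remove [wbqy,jgcif,ynqct] add [tdgk,ats] -> 8 lines: zetpk lio rac tdgk ats cog fjiqx qnv
Hunk 3: at line 1 remove [lio,rac] add [sokiz,wkaa] -> 8 lines: zetpk sokiz wkaa tdgk ats cog fjiqx qnv
Hunk 4: at line 4 remove [ats,cog,fjiqx] add [kfi,slrds] -> 7 lines: zetpk sokiz wkaa tdgk kfi slrds qnv
Final line 7: qnv

Answer: qnv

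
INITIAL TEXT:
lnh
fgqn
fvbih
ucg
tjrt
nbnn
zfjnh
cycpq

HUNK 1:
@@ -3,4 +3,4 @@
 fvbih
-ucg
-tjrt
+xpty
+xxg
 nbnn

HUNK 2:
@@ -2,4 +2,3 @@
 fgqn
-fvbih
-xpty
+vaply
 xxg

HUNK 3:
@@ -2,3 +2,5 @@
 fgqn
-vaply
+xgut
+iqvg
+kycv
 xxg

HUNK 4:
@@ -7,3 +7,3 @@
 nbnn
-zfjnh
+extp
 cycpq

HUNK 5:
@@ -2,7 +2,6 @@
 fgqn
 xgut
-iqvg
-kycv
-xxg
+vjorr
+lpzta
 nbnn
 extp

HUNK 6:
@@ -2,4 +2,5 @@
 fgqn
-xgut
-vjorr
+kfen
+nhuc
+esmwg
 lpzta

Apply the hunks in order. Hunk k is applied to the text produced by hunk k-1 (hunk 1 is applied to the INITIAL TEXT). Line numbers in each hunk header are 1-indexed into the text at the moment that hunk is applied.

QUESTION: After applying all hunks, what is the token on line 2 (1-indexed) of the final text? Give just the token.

Hunk 1: at line 3 remove [ucg,tjrt] add [xpty,xxg] -> 8 lines: lnh fgqn fvbih xpty xxg nbnn zfjnh cycpq
Hunk 2: at line 2 remove [fvbih,xpty] add [vaply] -> 7 lines: lnh fgqn vaply xxg nbnn zfjnh cycpq
Hunk 3: at line 2 remove [vaply] add [xgut,iqvg,kycv] -> 9 lines: lnh fgqn xgut iqvg kycv xxg nbnn zfjnh cycpq
Hunk 4: at line 7 remove [zfjnh] add [extp] -> 9 lines: lnh fgqn xgut iqvg kycv xxg nbnn extp cycpq
Hunk 5: at line 2 remove [iqvg,kycv,xxg] add [vjorr,lpzta] -> 8 lines: lnh fgqn xgut vjorr lpzta nbnn extp cycpq
Hunk 6: at line 2 remove [xgut,vjorr] add [kfen,nhuc,esmwg] -> 9 lines: lnh fgqn kfen nhuc esmwg lpzta nbnn extp cycpq
Final line 2: fgqn

Answer: fgqn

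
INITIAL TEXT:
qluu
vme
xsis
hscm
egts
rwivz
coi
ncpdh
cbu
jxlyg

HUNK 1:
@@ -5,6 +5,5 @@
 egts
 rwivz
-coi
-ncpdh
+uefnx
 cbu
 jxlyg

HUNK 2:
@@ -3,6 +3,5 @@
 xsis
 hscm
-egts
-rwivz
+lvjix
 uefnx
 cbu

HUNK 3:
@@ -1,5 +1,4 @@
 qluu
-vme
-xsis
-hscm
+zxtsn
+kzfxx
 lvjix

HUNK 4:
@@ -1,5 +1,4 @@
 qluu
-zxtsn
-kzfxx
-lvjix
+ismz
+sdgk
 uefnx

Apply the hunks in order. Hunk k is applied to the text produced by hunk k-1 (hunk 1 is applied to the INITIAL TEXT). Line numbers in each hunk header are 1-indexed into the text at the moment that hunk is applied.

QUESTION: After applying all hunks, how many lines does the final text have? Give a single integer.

Hunk 1: at line 5 remove [coi,ncpdh] add [uefnx] -> 9 lines: qluu vme xsis hscm egts rwivz uefnx cbu jxlyg
Hunk 2: at line 3 remove [egts,rwivz] add [lvjix] -> 8 lines: qluu vme xsis hscm lvjix uefnx cbu jxlyg
Hunk 3: at line 1 remove [vme,xsis,hscm] add [zxtsn,kzfxx] -> 7 lines: qluu zxtsn kzfxx lvjix uefnx cbu jxlyg
Hunk 4: at line 1 remove [zxtsn,kzfxx,lvjix] add [ismz,sdgk] -> 6 lines: qluu ismz sdgk uefnx cbu jxlyg
Final line count: 6

Answer: 6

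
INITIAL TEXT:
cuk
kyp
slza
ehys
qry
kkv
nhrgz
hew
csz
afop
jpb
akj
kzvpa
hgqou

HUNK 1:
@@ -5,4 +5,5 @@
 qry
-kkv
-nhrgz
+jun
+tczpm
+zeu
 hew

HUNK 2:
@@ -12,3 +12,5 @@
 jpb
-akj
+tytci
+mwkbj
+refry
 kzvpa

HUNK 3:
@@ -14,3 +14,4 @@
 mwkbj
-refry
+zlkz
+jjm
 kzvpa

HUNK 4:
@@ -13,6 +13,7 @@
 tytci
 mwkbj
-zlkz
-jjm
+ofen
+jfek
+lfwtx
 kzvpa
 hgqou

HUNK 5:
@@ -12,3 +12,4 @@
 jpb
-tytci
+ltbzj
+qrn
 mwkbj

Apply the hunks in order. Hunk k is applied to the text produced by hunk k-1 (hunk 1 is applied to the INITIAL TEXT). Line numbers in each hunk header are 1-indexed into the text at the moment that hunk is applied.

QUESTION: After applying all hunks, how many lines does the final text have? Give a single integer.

Hunk 1: at line 5 remove [kkv,nhrgz] add [jun,tczpm,zeu] -> 15 lines: cuk kyp slza ehys qry jun tczpm zeu hew csz afop jpb akj kzvpa hgqou
Hunk 2: at line 12 remove [akj] add [tytci,mwkbj,refry] -> 17 lines: cuk kyp slza ehys qry jun tczpm zeu hew csz afop jpb tytci mwkbj refry kzvpa hgqou
Hunk 3: at line 14 remove [refry] add [zlkz,jjm] -> 18 lines: cuk kyp slza ehys qry jun tczpm zeu hew csz afop jpb tytci mwkbj zlkz jjm kzvpa hgqou
Hunk 4: at line 13 remove [zlkz,jjm] add [ofen,jfek,lfwtx] -> 19 lines: cuk kyp slza ehys qry jun tczpm zeu hew csz afop jpb tytci mwkbj ofen jfek lfwtx kzvpa hgqou
Hunk 5: at line 12 remove [tytci] add [ltbzj,qrn] -> 20 lines: cuk kyp slza ehys qry jun tczpm zeu hew csz afop jpb ltbzj qrn mwkbj ofen jfek lfwtx kzvpa hgqou
Final line count: 20

Answer: 20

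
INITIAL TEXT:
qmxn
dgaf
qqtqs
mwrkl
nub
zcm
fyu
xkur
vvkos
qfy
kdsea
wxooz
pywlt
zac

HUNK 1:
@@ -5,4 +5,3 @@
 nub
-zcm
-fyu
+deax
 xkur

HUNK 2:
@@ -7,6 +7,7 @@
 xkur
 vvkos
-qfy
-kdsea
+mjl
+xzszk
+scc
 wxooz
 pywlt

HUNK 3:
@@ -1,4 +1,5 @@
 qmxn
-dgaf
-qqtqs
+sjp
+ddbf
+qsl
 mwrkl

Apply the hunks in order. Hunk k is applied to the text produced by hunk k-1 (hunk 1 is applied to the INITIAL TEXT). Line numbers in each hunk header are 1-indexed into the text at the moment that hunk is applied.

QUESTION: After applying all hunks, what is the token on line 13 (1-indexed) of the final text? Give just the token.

Hunk 1: at line 5 remove [zcm,fyu] add [deax] -> 13 lines: qmxn dgaf qqtqs mwrkl nub deax xkur vvkos qfy kdsea wxooz pywlt zac
Hunk 2: at line 7 remove [qfy,kdsea] add [mjl,xzszk,scc] -> 14 lines: qmxn dgaf qqtqs mwrkl nub deax xkur vvkos mjl xzszk scc wxooz pywlt zac
Hunk 3: at line 1 remove [dgaf,qqtqs] add [sjp,ddbf,qsl] -> 15 lines: qmxn sjp ddbf qsl mwrkl nub deax xkur vvkos mjl xzszk scc wxooz pywlt zac
Final line 13: wxooz

Answer: wxooz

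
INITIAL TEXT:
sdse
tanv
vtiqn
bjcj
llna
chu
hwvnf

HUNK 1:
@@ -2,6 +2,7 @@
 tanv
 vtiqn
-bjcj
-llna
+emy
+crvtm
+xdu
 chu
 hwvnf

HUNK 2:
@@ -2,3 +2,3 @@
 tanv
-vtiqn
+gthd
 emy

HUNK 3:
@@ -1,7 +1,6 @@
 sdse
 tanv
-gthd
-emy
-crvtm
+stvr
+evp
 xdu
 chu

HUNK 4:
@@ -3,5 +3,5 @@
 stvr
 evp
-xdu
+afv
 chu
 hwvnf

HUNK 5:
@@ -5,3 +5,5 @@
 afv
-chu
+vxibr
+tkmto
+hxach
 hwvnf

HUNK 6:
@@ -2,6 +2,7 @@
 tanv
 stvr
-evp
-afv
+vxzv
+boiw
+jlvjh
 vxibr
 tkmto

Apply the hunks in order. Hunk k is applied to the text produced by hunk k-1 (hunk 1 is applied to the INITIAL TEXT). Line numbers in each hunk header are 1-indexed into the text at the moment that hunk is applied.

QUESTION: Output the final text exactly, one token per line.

Answer: sdse
tanv
stvr
vxzv
boiw
jlvjh
vxibr
tkmto
hxach
hwvnf

Derivation:
Hunk 1: at line 2 remove [bjcj,llna] add [emy,crvtm,xdu] -> 8 lines: sdse tanv vtiqn emy crvtm xdu chu hwvnf
Hunk 2: at line 2 remove [vtiqn] add [gthd] -> 8 lines: sdse tanv gthd emy crvtm xdu chu hwvnf
Hunk 3: at line 1 remove [gthd,emy,crvtm] add [stvr,evp] -> 7 lines: sdse tanv stvr evp xdu chu hwvnf
Hunk 4: at line 3 remove [xdu] add [afv] -> 7 lines: sdse tanv stvr evp afv chu hwvnf
Hunk 5: at line 5 remove [chu] add [vxibr,tkmto,hxach] -> 9 lines: sdse tanv stvr evp afv vxibr tkmto hxach hwvnf
Hunk 6: at line 2 remove [evp,afv] add [vxzv,boiw,jlvjh] -> 10 lines: sdse tanv stvr vxzv boiw jlvjh vxibr tkmto hxach hwvnf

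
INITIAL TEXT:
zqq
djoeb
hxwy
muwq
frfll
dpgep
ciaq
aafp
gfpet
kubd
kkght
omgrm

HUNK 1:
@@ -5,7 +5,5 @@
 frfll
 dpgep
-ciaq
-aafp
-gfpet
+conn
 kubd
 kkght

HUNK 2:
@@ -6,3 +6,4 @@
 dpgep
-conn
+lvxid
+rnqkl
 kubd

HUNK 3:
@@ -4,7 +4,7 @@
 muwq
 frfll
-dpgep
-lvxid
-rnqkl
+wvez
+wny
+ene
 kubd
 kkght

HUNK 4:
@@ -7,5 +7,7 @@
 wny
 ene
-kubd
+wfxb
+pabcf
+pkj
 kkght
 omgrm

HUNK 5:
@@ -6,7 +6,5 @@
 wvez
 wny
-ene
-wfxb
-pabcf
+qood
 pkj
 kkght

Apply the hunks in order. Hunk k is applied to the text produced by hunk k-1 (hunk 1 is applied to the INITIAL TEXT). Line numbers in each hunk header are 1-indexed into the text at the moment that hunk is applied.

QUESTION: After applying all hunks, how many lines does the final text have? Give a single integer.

Answer: 11

Derivation:
Hunk 1: at line 5 remove [ciaq,aafp,gfpet] add [conn] -> 10 lines: zqq djoeb hxwy muwq frfll dpgep conn kubd kkght omgrm
Hunk 2: at line 6 remove [conn] add [lvxid,rnqkl] -> 11 lines: zqq djoeb hxwy muwq frfll dpgep lvxid rnqkl kubd kkght omgrm
Hunk 3: at line 4 remove [dpgep,lvxid,rnqkl] add [wvez,wny,ene] -> 11 lines: zqq djoeb hxwy muwq frfll wvez wny ene kubd kkght omgrm
Hunk 4: at line 7 remove [kubd] add [wfxb,pabcf,pkj] -> 13 lines: zqq djoeb hxwy muwq frfll wvez wny ene wfxb pabcf pkj kkght omgrm
Hunk 5: at line 6 remove [ene,wfxb,pabcf] add [qood] -> 11 lines: zqq djoeb hxwy muwq frfll wvez wny qood pkj kkght omgrm
Final line count: 11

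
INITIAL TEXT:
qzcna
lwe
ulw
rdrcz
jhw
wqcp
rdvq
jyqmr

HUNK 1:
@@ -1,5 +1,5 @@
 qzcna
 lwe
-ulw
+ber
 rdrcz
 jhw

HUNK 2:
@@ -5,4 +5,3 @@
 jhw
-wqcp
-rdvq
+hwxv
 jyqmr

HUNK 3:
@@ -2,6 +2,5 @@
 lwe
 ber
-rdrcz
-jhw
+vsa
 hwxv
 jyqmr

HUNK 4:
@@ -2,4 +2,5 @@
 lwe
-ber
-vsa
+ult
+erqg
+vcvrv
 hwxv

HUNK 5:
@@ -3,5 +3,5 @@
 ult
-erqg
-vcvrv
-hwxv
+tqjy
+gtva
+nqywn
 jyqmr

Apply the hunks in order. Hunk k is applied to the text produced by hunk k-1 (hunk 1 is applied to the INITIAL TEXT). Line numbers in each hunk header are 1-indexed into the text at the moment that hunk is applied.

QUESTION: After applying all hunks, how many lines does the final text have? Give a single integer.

Answer: 7

Derivation:
Hunk 1: at line 1 remove [ulw] add [ber] -> 8 lines: qzcna lwe ber rdrcz jhw wqcp rdvq jyqmr
Hunk 2: at line 5 remove [wqcp,rdvq] add [hwxv] -> 7 lines: qzcna lwe ber rdrcz jhw hwxv jyqmr
Hunk 3: at line 2 remove [rdrcz,jhw] add [vsa] -> 6 lines: qzcna lwe ber vsa hwxv jyqmr
Hunk 4: at line 2 remove [ber,vsa] add [ult,erqg,vcvrv] -> 7 lines: qzcna lwe ult erqg vcvrv hwxv jyqmr
Hunk 5: at line 3 remove [erqg,vcvrv,hwxv] add [tqjy,gtva,nqywn] -> 7 lines: qzcna lwe ult tqjy gtva nqywn jyqmr
Final line count: 7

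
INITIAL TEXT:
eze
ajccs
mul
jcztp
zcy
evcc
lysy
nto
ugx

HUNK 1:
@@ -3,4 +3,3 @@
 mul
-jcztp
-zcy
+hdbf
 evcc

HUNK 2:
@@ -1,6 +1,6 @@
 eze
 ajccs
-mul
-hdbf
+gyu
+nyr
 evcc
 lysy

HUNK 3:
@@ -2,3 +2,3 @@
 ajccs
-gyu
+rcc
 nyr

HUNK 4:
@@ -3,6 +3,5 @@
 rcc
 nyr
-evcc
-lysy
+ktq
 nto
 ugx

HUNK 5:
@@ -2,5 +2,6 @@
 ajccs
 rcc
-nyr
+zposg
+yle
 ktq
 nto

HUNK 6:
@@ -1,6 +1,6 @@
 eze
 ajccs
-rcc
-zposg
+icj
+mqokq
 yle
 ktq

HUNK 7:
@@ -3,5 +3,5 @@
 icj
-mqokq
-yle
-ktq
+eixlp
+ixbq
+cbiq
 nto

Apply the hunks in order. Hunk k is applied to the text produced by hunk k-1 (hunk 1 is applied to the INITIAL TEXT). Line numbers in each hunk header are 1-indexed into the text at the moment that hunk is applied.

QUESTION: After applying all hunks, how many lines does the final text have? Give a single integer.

Answer: 8

Derivation:
Hunk 1: at line 3 remove [jcztp,zcy] add [hdbf] -> 8 lines: eze ajccs mul hdbf evcc lysy nto ugx
Hunk 2: at line 1 remove [mul,hdbf] add [gyu,nyr] -> 8 lines: eze ajccs gyu nyr evcc lysy nto ugx
Hunk 3: at line 2 remove [gyu] add [rcc] -> 8 lines: eze ajccs rcc nyr evcc lysy nto ugx
Hunk 4: at line 3 remove [evcc,lysy] add [ktq] -> 7 lines: eze ajccs rcc nyr ktq nto ugx
Hunk 5: at line 2 remove [nyr] add [zposg,yle] -> 8 lines: eze ajccs rcc zposg yle ktq nto ugx
Hunk 6: at line 1 remove [rcc,zposg] add [icj,mqokq] -> 8 lines: eze ajccs icj mqokq yle ktq nto ugx
Hunk 7: at line 3 remove [mqokq,yle,ktq] add [eixlp,ixbq,cbiq] -> 8 lines: eze ajccs icj eixlp ixbq cbiq nto ugx
Final line count: 8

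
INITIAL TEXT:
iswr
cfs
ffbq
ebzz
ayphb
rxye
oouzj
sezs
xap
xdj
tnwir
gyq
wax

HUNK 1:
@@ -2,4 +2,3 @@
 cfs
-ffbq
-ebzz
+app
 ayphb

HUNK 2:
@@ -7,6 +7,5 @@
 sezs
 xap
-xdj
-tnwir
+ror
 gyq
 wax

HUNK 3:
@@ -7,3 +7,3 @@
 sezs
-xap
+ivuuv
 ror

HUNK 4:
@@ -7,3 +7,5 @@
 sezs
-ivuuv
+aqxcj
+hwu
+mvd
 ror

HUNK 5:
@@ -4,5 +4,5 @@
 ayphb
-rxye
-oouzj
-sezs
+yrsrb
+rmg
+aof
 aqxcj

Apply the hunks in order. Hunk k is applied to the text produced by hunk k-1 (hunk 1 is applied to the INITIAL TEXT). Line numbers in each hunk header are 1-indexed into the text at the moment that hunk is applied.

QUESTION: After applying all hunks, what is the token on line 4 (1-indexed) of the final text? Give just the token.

Hunk 1: at line 2 remove [ffbq,ebzz] add [app] -> 12 lines: iswr cfs app ayphb rxye oouzj sezs xap xdj tnwir gyq wax
Hunk 2: at line 7 remove [xdj,tnwir] add [ror] -> 11 lines: iswr cfs app ayphb rxye oouzj sezs xap ror gyq wax
Hunk 3: at line 7 remove [xap] add [ivuuv] -> 11 lines: iswr cfs app ayphb rxye oouzj sezs ivuuv ror gyq wax
Hunk 4: at line 7 remove [ivuuv] add [aqxcj,hwu,mvd] -> 13 lines: iswr cfs app ayphb rxye oouzj sezs aqxcj hwu mvd ror gyq wax
Hunk 5: at line 4 remove [rxye,oouzj,sezs] add [yrsrb,rmg,aof] -> 13 lines: iswr cfs app ayphb yrsrb rmg aof aqxcj hwu mvd ror gyq wax
Final line 4: ayphb

Answer: ayphb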